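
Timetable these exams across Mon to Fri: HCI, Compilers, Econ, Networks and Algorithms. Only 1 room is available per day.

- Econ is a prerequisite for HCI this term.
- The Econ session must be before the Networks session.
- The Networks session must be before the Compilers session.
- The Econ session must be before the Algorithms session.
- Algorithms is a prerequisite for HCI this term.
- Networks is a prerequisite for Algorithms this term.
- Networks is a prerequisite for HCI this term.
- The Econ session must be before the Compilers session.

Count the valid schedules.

Enumerating: Networks=Tue, HCI=Thu, Algorithms=Wed, Econ=Mon, Compilers=Fri | Econ=Mon, Algorithms=Wed, Compilers=Thu, Networks=Tue, HCI=Fri | Algorithms in Thu; Networks in Tue; Econ in Mon; HCI in Fri; Compilers in Wed.

3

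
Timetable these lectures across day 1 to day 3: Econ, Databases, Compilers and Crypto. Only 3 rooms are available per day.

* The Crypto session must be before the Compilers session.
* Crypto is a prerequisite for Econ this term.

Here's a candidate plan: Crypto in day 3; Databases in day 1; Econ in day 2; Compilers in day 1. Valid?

No. The Crypto session must be before the Compilers session is not satisfied.

Only 3 rooms are available per day — holds.
The Crypto session must be before the Compilers session — violated.
Crypto is a prerequisite for Econ this term — violated.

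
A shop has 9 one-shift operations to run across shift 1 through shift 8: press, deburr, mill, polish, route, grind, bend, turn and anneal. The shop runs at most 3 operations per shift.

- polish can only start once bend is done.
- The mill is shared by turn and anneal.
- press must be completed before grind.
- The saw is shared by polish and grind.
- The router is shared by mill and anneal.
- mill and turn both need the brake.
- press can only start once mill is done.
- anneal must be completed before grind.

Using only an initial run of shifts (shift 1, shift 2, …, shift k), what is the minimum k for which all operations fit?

3 shifts

The precedence chain requires at least 3 distinct shifts.
With at most 3 per shift and 9 operations, at least 3 shifts are needed.
3 works (last occupied shift: shift 3): for example deburr -> shift 1, turn -> shift 3, bend -> shift 1, route -> shift 3, anneal -> shift 2, mill -> shift 1, grind -> shift 3, press -> shift 2, polish -> shift 2.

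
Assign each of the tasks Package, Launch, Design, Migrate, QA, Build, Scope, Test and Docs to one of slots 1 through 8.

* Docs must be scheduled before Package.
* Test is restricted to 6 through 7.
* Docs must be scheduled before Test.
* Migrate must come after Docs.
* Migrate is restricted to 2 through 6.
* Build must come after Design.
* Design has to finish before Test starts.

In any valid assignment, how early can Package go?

Precedence pushes Package to at least 2.
Package at 2 is achievable: Scope -> 1, Test -> 6, Launch -> 1, Docs -> 1, Package -> 2, Migrate -> 2, QA -> 1, Design -> 1, Build -> 2.

2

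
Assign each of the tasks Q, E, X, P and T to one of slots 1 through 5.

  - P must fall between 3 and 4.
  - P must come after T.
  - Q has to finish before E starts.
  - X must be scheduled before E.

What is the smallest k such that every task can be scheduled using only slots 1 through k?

3

The precedence chain requires at least 2 distinct slots.
P can't be placed before 3, so the schedule must run through at least slot 3.
3 works (last occupied slot: 3): for example Q -> 1; E -> 2; T -> 1; P -> 3; X -> 1.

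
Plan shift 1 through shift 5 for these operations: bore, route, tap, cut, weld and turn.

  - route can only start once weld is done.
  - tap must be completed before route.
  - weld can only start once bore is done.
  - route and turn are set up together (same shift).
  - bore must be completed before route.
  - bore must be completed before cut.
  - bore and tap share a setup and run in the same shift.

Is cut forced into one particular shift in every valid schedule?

No

cut can be shift 2 (e.g. turn=shift 3, bore=shift 1, weld=shift 2, route=shift 3, tap=shift 1, cut=shift 2) or shift 3 (e.g. cut -> shift 3; tap -> shift 1; route -> shift 3; weld -> shift 2; bore -> shift 1; turn -> shift 3).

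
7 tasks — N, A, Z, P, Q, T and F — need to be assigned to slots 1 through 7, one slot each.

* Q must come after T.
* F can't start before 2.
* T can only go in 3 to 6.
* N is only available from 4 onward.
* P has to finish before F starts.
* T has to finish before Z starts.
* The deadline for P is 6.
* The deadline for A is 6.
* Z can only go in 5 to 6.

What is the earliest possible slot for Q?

Precedence pushes Q to at least 4.
Q at 4 is achievable: T in 3; F in 2; Q in 4; P in 1; A in 1; N in 4; Z in 5.

4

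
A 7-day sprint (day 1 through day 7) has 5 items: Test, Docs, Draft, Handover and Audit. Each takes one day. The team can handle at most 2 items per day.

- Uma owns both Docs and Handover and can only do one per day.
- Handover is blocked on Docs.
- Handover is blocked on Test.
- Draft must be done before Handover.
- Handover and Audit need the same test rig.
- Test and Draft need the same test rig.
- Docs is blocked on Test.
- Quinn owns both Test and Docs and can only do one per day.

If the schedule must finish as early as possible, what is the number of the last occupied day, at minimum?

The precedence chain requires at least 3 distinct days.
With at most 2 per day and 5 work items, at least 3 days are needed.
3 works (last occupied day: day 3): for example Test=day 1; Handover=day 3; Draft=day 2; Docs=day 2; Audit=day 1.

day 3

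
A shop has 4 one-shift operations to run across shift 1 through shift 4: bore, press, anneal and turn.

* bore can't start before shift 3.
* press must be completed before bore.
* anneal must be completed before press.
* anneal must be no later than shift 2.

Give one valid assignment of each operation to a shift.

press -> shift 2; turn -> shift 1; anneal -> shift 1; bore -> shift 3

Checking: anneal(shift 1) before press(shift 2); press(shift 2) before bore(shift 3); anneal=shift 1 in [shift 1,shift 2]; bore=shift 3 in [shift 3,shift 4].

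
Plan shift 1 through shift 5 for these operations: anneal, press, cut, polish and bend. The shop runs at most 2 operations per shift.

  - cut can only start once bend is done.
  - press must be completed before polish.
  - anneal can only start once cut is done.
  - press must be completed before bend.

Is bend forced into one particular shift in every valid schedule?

bend can be shift 2 (e.g. bend=shift 2, press=shift 1, polish=shift 2, cut=shift 3, anneal=shift 4) or shift 3 (e.g. bend=shift 3, anneal=shift 5, press=shift 1, polish=shift 2, cut=shift 4).

No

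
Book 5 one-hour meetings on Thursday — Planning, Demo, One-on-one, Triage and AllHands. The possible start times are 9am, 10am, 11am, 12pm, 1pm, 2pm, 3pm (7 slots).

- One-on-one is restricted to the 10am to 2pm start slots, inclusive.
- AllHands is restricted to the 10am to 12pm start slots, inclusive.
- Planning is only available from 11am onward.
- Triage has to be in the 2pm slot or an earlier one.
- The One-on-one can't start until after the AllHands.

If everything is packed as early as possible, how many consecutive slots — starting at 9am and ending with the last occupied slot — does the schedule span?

3

The precedence chain requires at least 2 distinct slots.
Planning can't be placed before 11am — that is slot 3 counting from 9am — so the schedule must run through at least 3 slots.
3 works (last occupied slot: 11am): for example One-on-one -> 11am, Planning -> 11am, AllHands -> 10am, Demo -> 9am, Triage -> 9am.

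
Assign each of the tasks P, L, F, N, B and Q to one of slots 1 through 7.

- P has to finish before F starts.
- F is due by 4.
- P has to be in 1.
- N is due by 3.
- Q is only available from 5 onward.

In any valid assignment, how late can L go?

L at 7 is achievable: Q -> 5; F -> 2; N -> 1; P -> 1; B -> 1; L -> 7.

7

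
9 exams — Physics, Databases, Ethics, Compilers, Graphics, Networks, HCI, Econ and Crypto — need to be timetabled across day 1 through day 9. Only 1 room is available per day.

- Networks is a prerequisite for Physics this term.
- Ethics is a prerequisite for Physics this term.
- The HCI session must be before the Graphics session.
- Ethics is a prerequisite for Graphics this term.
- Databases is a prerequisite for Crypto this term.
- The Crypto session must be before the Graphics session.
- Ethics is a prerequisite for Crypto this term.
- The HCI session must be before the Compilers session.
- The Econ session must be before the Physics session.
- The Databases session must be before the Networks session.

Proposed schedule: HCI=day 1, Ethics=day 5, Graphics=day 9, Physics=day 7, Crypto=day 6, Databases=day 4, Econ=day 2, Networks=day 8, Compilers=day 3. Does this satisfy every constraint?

Ethics is a prerequisite for Crypto this term — holds.
Only 1 room is available per day — holds.
The Crypto session must be before the Graphics session — holds.
The HCI session must be before the Compilers session — holds.
The Databases session must be before the Networks session — holds.
Ethics is a prerequisite for Graphics this term — holds.
The HCI session must be before the Graphics session — holds.
Networks is a prerequisite for Physics this term — violated.
Databases is a prerequisite for Crypto this term — holds.
The Econ session must be before the Physics session — holds.
Ethics is a prerequisite for Physics this term — holds.

Invalid. Networks is a prerequisite for Physics this term.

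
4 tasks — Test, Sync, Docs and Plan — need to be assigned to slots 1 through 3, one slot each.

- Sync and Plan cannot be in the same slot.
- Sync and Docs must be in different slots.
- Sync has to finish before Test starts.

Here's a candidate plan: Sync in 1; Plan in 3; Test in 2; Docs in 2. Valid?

Sync has to finish before Test starts — holds.
Sync and Docs must be in different slots — holds.
Sync and Plan cannot be in the same slot — holds.

Yes, all constraints hold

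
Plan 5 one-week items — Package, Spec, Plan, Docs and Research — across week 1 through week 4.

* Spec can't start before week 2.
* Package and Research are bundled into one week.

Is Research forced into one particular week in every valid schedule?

Research can be week 1 (e.g. Docs in week 1, Research in week 1, Package in week 1, Spec in week 2, Plan in week 1) or week 2 (e.g. Plan=week 1; Spec=week 2; Docs=week 1; Package=week 2; Research=week 2).

No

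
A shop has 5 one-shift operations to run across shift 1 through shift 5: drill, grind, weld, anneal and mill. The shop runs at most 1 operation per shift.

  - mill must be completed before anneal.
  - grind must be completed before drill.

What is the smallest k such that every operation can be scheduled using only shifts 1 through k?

5

The precedence chain requires at least 2 distinct shifts.
With at most 1 per shift and 5 operations, at least 5 shifts are needed.
5 works (last occupied shift: shift 5): for example weld -> shift 5, mill -> shift 3, grind -> shift 1, drill -> shift 2, anneal -> shift 4.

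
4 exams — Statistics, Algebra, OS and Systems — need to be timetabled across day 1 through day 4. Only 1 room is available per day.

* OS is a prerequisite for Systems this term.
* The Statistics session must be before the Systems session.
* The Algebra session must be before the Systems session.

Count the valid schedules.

Splitting on Statistics: it can be day 1 (2), day 2 (2), day 3 (2). Listing each branch's schedules as (Algebra, OS, Systems) by day number:
Statistics=day 1: (2,3,4) (3,2,4) — 2.
Statistics=day 2: (1,3,4) (3,1,4) — 2.
Statistics=day 3: (1,2,4) (2,1,4) — 2.
Summing: 2 + 2 + 2 = 6.

6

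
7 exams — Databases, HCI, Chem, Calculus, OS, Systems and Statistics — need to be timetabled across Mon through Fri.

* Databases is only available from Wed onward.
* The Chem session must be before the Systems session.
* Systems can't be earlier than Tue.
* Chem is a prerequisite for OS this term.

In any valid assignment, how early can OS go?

Precedence pushes OS to at least Tue.
OS at Tue is achievable: Statistics=Mon, Databases=Wed, OS=Tue, HCI=Mon, Calculus=Mon, Chem=Mon, Systems=Tue.

Tue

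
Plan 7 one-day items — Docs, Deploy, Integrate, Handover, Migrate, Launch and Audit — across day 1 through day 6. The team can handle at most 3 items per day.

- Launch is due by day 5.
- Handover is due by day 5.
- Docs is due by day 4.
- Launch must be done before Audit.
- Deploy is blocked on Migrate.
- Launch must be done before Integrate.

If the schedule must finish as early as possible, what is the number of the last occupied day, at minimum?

3

The precedence chain requires at least 2 distinct days.
With at most 3 per day and 7 work items, at least 3 days are needed.
3 works (last occupied day: day 3): for example Deploy=day 2; Audit=day 2; Integrate=day 2; Handover=day 3; Docs=day 1; Migrate=day 1; Launch=day 1.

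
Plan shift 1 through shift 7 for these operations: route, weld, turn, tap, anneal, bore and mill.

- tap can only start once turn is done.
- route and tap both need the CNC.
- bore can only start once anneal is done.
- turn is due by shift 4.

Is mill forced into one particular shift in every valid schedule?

No

mill can be shift 1 (e.g. mill -> shift 1; tap -> shift 2; bore -> shift 2; anneal -> shift 1; turn -> shift 1; weld -> shift 1; route -> shift 1) or shift 2 (e.g. tap in shift 2, bore in shift 2, turn in shift 1, route in shift 1, anneal in shift 1, weld in shift 1, mill in shift 2).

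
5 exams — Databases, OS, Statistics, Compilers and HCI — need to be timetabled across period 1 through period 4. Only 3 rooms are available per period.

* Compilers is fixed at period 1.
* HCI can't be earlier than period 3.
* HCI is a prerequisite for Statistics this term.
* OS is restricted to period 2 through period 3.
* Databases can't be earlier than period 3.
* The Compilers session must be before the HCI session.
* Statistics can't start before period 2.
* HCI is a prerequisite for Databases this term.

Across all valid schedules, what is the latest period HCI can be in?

HCI is available from period 3; downstream work caps HCI at period 3.
HCI at period 3 is achievable: Statistics=period 4, HCI=period 3, Compilers=period 1, OS=period 2, Databases=period 4.

period 3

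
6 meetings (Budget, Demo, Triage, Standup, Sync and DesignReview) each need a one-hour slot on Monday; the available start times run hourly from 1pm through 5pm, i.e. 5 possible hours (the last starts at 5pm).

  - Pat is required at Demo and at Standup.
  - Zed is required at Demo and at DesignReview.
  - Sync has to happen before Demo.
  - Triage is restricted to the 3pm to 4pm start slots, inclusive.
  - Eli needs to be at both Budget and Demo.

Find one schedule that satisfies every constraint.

Budget -> 1pm, Demo -> 2pm, DesignReview -> 1pm, Triage -> 3pm, Sync -> 1pm, Standup -> 1pm

Checking: Sync(1pm) before Demo(2pm); Demo(2pm) != Standup(1pm); Budget(1pm) != Demo(2pm); Demo(2pm) != DesignReview(1pm); Triage=3pm in [3pm,4pm].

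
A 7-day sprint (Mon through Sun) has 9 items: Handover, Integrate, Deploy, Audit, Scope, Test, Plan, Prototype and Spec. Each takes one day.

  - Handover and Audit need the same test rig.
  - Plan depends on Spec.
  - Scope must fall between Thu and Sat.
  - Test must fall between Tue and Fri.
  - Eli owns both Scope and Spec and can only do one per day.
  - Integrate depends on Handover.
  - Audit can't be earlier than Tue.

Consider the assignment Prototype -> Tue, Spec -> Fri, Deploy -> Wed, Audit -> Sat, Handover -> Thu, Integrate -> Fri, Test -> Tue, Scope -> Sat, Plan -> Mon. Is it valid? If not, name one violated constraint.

No. Plan depends on Spec is not satisfied.

Integrate depends on Handover — holds.
Eli owns both Scope and Spec and can only do one per day — holds.
Scope must fall between Thu and Sat — holds.
Plan depends on Spec — violated.
Test must fall between Tue and Fri — holds.
Handover and Audit need the same test rig — holds.
Audit can't be earlier than Tue — holds.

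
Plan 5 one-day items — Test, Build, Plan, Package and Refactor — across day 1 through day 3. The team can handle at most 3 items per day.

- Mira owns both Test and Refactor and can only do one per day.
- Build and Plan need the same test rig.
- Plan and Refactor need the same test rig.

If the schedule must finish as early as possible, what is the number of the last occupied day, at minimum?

day 2

With at most 3 per day and 5 tasks, at least 2 days are needed.
2 works (last occupied day: day 2): for example Package in day 1; Plan in day 1; Build in day 2; Test in day 1; Refactor in day 2.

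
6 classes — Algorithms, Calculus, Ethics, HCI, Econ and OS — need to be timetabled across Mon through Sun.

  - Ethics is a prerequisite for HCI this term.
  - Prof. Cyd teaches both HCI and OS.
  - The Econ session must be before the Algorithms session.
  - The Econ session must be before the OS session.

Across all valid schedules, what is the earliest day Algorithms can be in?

Tue

Precedence pushes Algorithms to at least Tue.
Algorithms at Tue is achievable: Calculus in Mon, Algorithms in Tue, Ethics in Mon, HCI in Tue, Econ in Mon, OS in Wed.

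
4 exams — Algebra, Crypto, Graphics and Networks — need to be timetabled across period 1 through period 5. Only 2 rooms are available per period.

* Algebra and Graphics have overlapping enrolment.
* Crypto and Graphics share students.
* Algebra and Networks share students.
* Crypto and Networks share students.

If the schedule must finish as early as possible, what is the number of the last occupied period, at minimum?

2

With at most 2 per period and 4 exams, at least 2 periods are needed.
2 works (last occupied period: period 2): for example Algebra=period 1, Networks=period 2, Graphics=period 2, Crypto=period 1.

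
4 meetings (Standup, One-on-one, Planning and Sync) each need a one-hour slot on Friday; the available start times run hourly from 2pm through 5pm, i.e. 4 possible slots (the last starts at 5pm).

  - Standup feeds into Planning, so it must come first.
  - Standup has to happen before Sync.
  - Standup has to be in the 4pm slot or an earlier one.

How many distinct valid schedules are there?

Splitting on Standup: it can be 2pm (36), 3pm (16), 4pm (4). Listing each branch's schedules as (One-on-one, Planning, Sync):
Standup=2pm: (2pm,3pm,3pm) (2pm,3pm,4pm) (2pm,3pm,5pm) (2pm,4pm,3pm) (2pm,4pm,4pm) (2pm,4pm,5pm) (2pm,5pm,3pm) (2pm,5pm,4pm) (2pm,5pm,5pm) (3pm,3pm,3pm) (3pm,3pm,4pm) (3pm,3pm,5pm) (3pm,4pm,3pm) (3pm,4pm,4pm) (3pm,4pm,5pm) (3pm,5pm,3pm) (3pm,5pm,4pm) (3pm,5pm,5pm) (4pm,3pm,3pm) (4pm,3pm,4pm) (4pm,3pm,5pm) (4pm,4pm,3pm) (4pm,4pm,4pm) (4pm,4pm,5pm) (4pm,5pm,3pm) (4pm,5pm,4pm) (4pm,5pm,5pm) (5pm,3pm,3pm) (5pm,3pm,4pm) (5pm,3pm,5pm) (5pm,4pm,3pm) (5pm,4pm,4pm) (5pm,4pm,5pm) (5pm,5pm,3pm) (5pm,5pm,4pm) (5pm,5pm,5pm) — 36.
Standup=3pm: (2pm,4pm,4pm) (2pm,4pm,5pm) (2pm,5pm,4pm) (2pm,5pm,5pm) (3pm,4pm,4pm) (3pm,4pm,5pm) (3pm,5pm,4pm) (3pm,5pm,5pm) (4pm,4pm,4pm) (4pm,4pm,5pm) (4pm,5pm,4pm) (4pm,5pm,5pm) (5pm,4pm,4pm) (5pm,4pm,5pm) (5pm,5pm,4pm) (5pm,5pm,5pm) — 16.
Standup=4pm: (2pm,5pm,5pm) (3pm,5pm,5pm) (4pm,5pm,5pm) (5pm,5pm,5pm) — 4.
Summing: 36 + 16 + 4 = 56.

56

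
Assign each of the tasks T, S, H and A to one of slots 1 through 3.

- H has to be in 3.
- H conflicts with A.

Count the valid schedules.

18

Splitting on T: it can be 1 (6), 2 (6), 3 (6). Listing each branch's schedules as (S, H, A):
T=1: (1,3,1) (1,3,2) (2,3,1) (2,3,2) (3,3,1) (3,3,2) — 6.
T=2: (1,3,1) (1,3,2) (2,3,1) (2,3,2) (3,3,1) (3,3,2) — 6.
T=3: (1,3,1) (1,3,2) (2,3,1) (2,3,2) (3,3,1) (3,3,2) — 6.
Summing: 6 + 6 + 6 = 18.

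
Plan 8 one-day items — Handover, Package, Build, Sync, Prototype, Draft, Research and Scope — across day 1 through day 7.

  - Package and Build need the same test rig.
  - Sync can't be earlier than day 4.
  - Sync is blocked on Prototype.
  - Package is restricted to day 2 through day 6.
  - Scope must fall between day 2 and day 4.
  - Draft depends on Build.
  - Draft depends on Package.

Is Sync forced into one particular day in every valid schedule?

Sync can be day 4 (e.g. Prototype -> day 1, Package -> day 2, Sync -> day 4, Handover -> day 1, Scope -> day 2, Build -> day 1, Draft -> day 3, Research -> day 1) or day 5 (e.g. Sync in day 5, Scope in day 2, Package in day 2, Prototype in day 1, Research in day 1, Handover in day 1, Build in day 1, Draft in day 3).

No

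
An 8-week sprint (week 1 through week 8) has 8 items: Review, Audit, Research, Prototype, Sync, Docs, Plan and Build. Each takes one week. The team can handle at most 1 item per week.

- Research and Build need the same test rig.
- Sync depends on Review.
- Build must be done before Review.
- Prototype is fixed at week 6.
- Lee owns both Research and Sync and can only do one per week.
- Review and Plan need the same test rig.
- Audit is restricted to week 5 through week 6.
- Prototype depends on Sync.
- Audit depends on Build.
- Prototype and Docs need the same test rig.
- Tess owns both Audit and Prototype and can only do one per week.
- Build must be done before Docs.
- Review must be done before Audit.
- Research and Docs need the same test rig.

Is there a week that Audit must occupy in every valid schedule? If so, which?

week 5

Audit's window is week 5–week 6.
Prototype is fixed at week 6, and Audit can't share a week with Prototype.
So Audit must be week 5.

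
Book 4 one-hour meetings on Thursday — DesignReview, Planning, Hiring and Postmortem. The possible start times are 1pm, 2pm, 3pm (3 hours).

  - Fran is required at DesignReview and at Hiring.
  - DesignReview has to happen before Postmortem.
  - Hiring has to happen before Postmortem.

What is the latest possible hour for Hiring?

Downstream work caps Hiring at 2pm.
Hiring at 2pm is achievable: Planning -> 1pm, Hiring -> 2pm, Postmortem -> 3pm, DesignReview -> 1pm.

2pm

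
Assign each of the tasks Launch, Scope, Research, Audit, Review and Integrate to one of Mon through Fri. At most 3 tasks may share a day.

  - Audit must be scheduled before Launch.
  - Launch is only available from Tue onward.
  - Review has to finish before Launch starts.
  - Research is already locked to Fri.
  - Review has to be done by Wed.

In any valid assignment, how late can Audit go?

Thu

Downstream work caps Audit at Thu.
Audit at Thu is achievable: Scope -> Mon, Integrate -> Mon, Review -> Mon, Research -> Fri, Launch -> Fri, Audit -> Thu.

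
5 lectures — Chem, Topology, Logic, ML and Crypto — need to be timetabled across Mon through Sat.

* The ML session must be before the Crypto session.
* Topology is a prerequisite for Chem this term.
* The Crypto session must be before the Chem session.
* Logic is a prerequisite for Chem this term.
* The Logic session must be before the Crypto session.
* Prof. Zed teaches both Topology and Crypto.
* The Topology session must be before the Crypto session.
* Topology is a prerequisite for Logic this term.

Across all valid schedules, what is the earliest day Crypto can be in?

Precedence pushes Crypto to at least Wed; downstream work caps Crypto at Fri.
Crypto at Wed is achievable: ML -> Mon, Chem -> Thu, Crypto -> Wed, Logic -> Tue, Topology -> Mon.

Wed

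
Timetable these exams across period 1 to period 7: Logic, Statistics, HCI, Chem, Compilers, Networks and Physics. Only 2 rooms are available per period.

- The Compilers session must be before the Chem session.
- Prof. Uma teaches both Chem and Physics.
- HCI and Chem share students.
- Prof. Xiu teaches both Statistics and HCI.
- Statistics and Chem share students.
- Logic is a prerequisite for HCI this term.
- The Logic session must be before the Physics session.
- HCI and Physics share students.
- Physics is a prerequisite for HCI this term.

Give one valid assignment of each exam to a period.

Statistics in period 2; Networks in period 3; Chem in period 4; HCI in period 3; Physics in period 2; Compilers in period 1; Logic in period 1

Checking: Compilers(period 1) before Chem(period 4); Logic(period 1) before Physics(period 2); Physics(period 2) before HCI(period 3); Logic(period 1) before HCI(period 3); Statistics(period 2) != Chem(period 4); Chem(period 4) != Physics(period 2); HCI(period 3) != Physics(period 2); Statistics(period 2) != HCI(period 3); HCI(period 3) != Chem(period 4); max 2 per period (cap 2).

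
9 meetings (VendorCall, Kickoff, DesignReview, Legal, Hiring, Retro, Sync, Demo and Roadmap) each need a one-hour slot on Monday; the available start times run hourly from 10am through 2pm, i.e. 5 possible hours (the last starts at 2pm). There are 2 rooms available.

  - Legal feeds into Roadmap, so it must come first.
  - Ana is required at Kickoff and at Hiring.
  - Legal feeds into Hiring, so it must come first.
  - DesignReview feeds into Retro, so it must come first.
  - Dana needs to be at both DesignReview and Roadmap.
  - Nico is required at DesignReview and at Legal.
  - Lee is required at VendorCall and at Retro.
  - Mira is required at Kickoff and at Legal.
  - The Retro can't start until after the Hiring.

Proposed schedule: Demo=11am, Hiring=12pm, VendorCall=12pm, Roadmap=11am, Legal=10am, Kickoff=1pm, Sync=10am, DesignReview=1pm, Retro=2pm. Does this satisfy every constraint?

Yes

DesignReview feeds into Retro, so it must come first — holds.
Mira is required at Kickoff and at Legal — holds.
Legal feeds into Roadmap, so it must come first — holds.
The Retro can't start until after the Hiring — holds.
Nico is required at DesignReview and at Legal — holds.
There are 2 rooms available — holds.
Ana is required at Kickoff and at Hiring — holds.
Lee is required at VendorCall and at Retro — holds.
Legal feeds into Hiring, so it must come first — holds.
Dana needs to be at both DesignReview and Roadmap — holds.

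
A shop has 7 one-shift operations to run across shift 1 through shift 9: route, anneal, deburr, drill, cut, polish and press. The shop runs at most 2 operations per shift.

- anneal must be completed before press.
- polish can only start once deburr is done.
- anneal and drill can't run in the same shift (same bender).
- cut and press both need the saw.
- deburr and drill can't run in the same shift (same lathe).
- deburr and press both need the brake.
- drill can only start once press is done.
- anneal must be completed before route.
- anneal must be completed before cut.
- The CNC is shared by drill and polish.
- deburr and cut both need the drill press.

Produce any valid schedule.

route=shift 2, press=shift 2, drill=shift 3, anneal=shift 1, cut=shift 3, deburr=shift 1, polish=shift 4

Checking: anneal(shift 1) before cut(shift 3); deburr(shift 1) before polish(shift 4); press(shift 2) before drill(shift 3); anneal(shift 1) before press(shift 2); anneal(shift 1) before route(shift 2); deburr(shift 1) != press(shift 2); deburr(shift 1) != drill(shift 3); deburr(shift 1) != cut(shift 3); anneal(shift 1) != drill(shift 3); cut(shift 3) != press(shift 2); drill(shift 3) != polish(shift 4); max 2 per shift (cap 2).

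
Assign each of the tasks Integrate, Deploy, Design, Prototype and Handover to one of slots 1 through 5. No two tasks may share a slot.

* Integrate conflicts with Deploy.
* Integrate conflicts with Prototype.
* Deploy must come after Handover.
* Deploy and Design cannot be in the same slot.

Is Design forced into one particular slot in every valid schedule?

Design can be 1 (e.g. Integrate in 4, Design in 1, Handover in 2, Deploy in 3, Prototype in 5) or 2 (e.g. Prototype=5, Handover=1, Deploy=3, Design=2, Integrate=4).

No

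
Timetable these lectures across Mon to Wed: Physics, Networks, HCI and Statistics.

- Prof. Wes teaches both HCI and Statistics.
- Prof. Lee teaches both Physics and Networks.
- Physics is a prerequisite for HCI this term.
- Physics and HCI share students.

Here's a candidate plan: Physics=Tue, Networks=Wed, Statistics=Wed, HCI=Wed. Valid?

Prof. Wes teaches both HCI and Statistics — violated.
Physics is a prerequisite for HCI this term — holds.
Physics and HCI share students — holds.
Prof. Lee teaches both Physics and Networks — holds.

Invalid. Prof. Wes teaches both HCI and Statistics.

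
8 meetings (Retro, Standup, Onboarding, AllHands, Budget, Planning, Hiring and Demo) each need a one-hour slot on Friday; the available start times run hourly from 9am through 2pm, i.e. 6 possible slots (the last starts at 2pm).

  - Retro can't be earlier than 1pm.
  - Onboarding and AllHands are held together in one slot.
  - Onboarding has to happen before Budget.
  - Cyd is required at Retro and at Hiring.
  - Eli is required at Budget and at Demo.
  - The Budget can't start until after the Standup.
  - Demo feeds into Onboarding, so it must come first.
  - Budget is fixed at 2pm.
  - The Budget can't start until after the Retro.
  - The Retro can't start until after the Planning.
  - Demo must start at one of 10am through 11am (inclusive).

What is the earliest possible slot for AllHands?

11am

AllHands must be in the same slot as Onboarding, which can't be before 11am, so AllHands is at least 11am; AllHands must be in the same slot as Onboarding, which can't be after 1pm, so AllHands is at most 1pm.
AllHands at 11am is achievable: Retro -> 1pm; AllHands -> 11am; Onboarding -> 11am; Planning -> 9am; Demo -> 10am; Standup -> 9am; Hiring -> 9am; Budget -> 2pm.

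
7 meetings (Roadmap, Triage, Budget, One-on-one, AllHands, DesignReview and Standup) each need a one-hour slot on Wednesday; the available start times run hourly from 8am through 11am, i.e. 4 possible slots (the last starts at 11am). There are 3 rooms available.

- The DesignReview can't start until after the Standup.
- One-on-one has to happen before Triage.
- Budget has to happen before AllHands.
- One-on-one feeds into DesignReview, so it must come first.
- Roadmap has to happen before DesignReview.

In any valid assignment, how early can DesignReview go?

Precedence pushes DesignReview to at least 9am.
DesignReview at 9am is achievable: DesignReview -> 9am, Budget -> 9am, Standup -> 8am, Roadmap -> 8am, One-on-one -> 8am, AllHands -> 10am, Triage -> 9am.

9am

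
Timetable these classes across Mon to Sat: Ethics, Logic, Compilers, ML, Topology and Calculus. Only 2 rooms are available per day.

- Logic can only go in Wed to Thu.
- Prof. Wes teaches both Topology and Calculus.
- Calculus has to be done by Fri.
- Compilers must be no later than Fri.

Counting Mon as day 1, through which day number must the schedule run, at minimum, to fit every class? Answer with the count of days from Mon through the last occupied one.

3 days

With at most 2 per day and 6 classes, at least 3 days are needed.
Logic can't be placed before Wed — that is day 3 counting from Mon — so the schedule must run through at least 3 days.
3 works (last occupied day: Wed): for example Ethics -> Mon, Topology -> Tue, Compilers -> Mon, ML -> Tue, Calculus -> Wed, Logic -> Wed.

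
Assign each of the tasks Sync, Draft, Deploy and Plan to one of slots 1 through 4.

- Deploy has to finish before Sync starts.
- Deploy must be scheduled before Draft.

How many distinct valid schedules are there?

Splitting on Sync: it can be 2 (12), 3 (20), 4 (24). Listing each branch's schedules as (Draft, Deploy, Plan):
Sync=2: (2,1,1) (2,1,2) (2,1,3) (2,1,4) (3,1,1) (3,1,2) (3,1,3) (3,1,4) (4,1,1) (4,1,2) (4,1,3) (4,1,4) — 12.
Sync=3: (2,1,1) (2,1,2) (2,1,3) (2,1,4) (3,1,1) (3,1,2) (3,1,3) (3,1,4) (3,2,1) (3,2,2) (3,2,3) (3,2,4) (4,1,1) (4,1,2) (4,1,3) (4,1,4) (4,2,1) (4,2,2) (4,2,3) (4,2,4) — 20.
Sync=4: (2,1,1) (2,1,2) (2,1,3) (2,1,4) (3,1,1) (3,1,2) (3,1,3) (3,1,4) (3,2,1) (3,2,2) (3,2,3) (3,2,4) (4,1,1) (4,1,2) (4,1,3) (4,1,4) (4,2,1) (4,2,2) (4,2,3) (4,2,4) (4,3,1) (4,3,2) (4,3,3) (4,3,4) — 24.
Summing: 12 + 20 + 24 = 56.

56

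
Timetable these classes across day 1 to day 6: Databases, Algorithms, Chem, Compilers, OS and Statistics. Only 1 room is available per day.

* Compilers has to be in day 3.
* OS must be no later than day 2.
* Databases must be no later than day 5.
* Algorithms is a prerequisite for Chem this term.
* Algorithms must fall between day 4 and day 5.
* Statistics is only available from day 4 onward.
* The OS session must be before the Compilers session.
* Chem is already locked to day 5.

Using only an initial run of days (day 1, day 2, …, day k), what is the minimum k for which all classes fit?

6

The precedence chain requires at least 2 distinct days.
With at most 1 per day and 6 classes, at least 6 days are needed.
Chem can't be placed before day 5, so the schedule must run through at least day 5.
6 works (last occupied day: day 6): for example Databases in day 2; Compilers in day 3; Statistics in day 6; Algorithms in day 4; OS in day 1; Chem in day 5.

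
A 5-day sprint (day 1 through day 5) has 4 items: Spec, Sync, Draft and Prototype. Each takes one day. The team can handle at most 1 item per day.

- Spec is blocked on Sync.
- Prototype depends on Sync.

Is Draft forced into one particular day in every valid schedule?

No

Draft can be day 1 (e.g. Sync in day 2; Prototype in day 4; Spec in day 3; Draft in day 1) or day 2 (e.g. Draft in day 2; Spec in day 3; Prototype in day 4; Sync in day 1).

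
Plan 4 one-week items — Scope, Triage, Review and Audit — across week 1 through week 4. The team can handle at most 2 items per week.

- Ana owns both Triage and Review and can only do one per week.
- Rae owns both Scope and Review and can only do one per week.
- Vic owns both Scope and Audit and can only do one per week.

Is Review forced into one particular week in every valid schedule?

Review can be week 1 (e.g. Scope -> week 2; Audit -> week 1; Review -> week 1; Triage -> week 2) or week 2 (e.g. Scope -> week 1; Audit -> week 2; Triage -> week 1; Review -> week 2).

No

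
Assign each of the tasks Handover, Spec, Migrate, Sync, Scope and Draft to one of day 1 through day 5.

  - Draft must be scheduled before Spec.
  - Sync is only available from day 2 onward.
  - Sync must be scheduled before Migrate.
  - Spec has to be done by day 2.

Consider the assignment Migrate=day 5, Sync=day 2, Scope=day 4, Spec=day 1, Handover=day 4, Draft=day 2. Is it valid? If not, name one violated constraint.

No — it violates: Draft must be scheduled before Spec

Draft must be scheduled before Spec — violated.
Sync is only available from day 2 onward — holds.
Spec has to be done by day 2 — holds.
Sync must be scheduled before Migrate — holds.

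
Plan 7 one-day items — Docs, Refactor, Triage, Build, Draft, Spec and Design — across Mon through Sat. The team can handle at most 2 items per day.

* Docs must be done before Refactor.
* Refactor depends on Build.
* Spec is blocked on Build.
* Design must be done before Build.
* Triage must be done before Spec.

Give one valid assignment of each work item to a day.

Draft=Thu; Design=Mon; Build=Tue; Docs=Mon; Refactor=Wed; Spec=Wed; Triage=Tue

Checking: Design(Mon) before Build(Tue); Build(Tue) before Refactor(Wed); Build(Tue) before Spec(Wed); Triage(Tue) before Spec(Wed); Docs(Mon) before Refactor(Wed); max 2 per day (cap 2).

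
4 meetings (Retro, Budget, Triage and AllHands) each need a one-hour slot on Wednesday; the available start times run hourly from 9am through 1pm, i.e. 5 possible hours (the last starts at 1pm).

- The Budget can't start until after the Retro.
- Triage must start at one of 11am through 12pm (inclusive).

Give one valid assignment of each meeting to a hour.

Budget=10am; Retro=9am; AllHands=9am; Triage=11am

Checking: Retro(9am) before Budget(10am); Triage=11am in [11am,12pm].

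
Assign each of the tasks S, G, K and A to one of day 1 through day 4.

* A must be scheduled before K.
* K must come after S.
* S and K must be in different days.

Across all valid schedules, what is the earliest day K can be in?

Precedence pushes K to at least day 2.
K at day 2 is achievable: K -> day 2, S -> day 1, G -> day 1, A -> day 1.

day 2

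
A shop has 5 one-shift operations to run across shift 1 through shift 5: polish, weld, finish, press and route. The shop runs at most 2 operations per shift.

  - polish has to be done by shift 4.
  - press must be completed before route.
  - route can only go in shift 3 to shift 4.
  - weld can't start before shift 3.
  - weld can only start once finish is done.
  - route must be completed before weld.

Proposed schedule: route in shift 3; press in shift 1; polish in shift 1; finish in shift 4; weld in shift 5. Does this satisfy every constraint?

route must be completed before weld — holds.
polish has to be done by shift 4 — holds.
weld can't start before shift 3 — holds.
weld can only start once finish is done — holds.
route can only go in shift 3 to shift 4 — holds.
press must be completed before route — holds.
The shop runs at most 2 operations per shift — holds.

Yes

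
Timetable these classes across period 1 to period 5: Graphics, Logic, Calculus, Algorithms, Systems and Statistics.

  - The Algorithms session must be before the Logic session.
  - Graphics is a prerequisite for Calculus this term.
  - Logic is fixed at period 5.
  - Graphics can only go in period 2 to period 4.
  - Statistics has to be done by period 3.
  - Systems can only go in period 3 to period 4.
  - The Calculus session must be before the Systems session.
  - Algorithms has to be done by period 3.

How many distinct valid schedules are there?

Splitting on Algorithms: it can be period 1 (3), period 2 (3), period 3 (3). Listing each branch's schedules as (Graphics, Logic, Calculus, Systems, Statistics) by period number:
Algorithms=period 1: (2,5,3,4,1) (2,5,3,4,2) (2,5,3,4,3) — 3.
Algorithms=period 2: (2,5,3,4,1) (2,5,3,4,2) (2,5,3,4,3) — 3.
Algorithms=period 3: (2,5,3,4,1) (2,5,3,4,2) (2,5,3,4,3) — 3.
Summing: 3 + 3 + 3 = 9.

9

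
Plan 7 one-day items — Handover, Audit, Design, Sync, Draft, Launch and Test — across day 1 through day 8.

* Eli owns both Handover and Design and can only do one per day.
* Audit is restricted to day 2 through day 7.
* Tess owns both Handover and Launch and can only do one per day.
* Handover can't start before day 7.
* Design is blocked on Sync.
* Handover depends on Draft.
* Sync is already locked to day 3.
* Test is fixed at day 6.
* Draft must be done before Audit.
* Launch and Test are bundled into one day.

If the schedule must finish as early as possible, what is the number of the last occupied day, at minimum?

The precedence chain requires at least 2 distinct days.
Handover can't be placed before day 7, so the schedule must run through at least day 7.
7 works (last occupied day: day 7): for example Handover=day 7, Test=day 6, Design=day 4, Audit=day 2, Launch=day 6, Draft=day 1, Sync=day 3.

day 7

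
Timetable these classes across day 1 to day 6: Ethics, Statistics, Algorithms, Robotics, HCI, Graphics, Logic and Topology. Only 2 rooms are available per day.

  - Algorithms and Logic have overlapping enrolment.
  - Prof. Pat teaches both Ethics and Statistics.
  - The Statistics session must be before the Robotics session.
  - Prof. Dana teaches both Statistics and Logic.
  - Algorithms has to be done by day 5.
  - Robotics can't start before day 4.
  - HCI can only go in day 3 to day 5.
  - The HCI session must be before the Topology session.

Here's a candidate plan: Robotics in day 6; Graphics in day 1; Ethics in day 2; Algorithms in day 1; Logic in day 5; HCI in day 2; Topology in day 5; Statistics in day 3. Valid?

Prof. Dana teaches both Statistics and Logic — holds.
Robotics can't start before day 4 — holds.
The HCI session must be before the Topology session — holds.
Prof. Pat teaches both Ethics and Statistics — holds.
HCI can only go in day 3 to day 5 — violated.
Algorithms and Logic have overlapping enrolment — holds.
The Statistics session must be before the Robotics session — holds.
Algorithms has to be done by day 5 — holds.
Only 2 rooms are available per day — holds.

No. HCI can only go in day 3 to day 5 is not satisfied.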